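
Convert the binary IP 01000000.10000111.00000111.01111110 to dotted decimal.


01000000 = 64
10000111 = 135
00000111 = 7
01111110 = 126
IP: 64.135.7.126


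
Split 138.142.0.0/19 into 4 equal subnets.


New prefix = 19 + 2 = 21
Each subnet has 2048 addresses
  138.142.0.0/21
  138.142.8.0/21
  138.142.16.0/21
  138.142.24.0/21
Subnets: 138.142.0.0/21, 138.142.8.0/21, 138.142.16.0/21, 138.142.24.0/21


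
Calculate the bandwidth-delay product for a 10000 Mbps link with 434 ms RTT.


BDP = bandwidth * RTT
= 10000 Mbps * 434 ms
= 10000 * 1e6 * 434 / 1000 bits
= 4340000000 bits
= 542500000 bytes
= 529785.1562 KB
BDP = 4340000000 bits (542500000 bytes)


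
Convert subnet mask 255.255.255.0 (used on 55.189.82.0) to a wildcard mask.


Subnet mask: 255.255.255.0
Wildcard = 255.255.255.255 - subnet mask
255 - 255 = 0
255 - 255 = 0
255 - 255 = 0
255 - 0 = 255
Wildcard: 0.0.0.255


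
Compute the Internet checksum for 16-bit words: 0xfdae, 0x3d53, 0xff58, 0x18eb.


Sum all words (with carry folding):
+ 0xfdae = 0xfdae
+ 0x3d53 = 0x3b02
+ 0xff58 = 0x3a5b
+ 0x18eb = 0x5346
One's complement: ~0x5346
Checksum = 0xacb9


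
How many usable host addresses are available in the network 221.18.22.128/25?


Host bits = 32 - 25 = 7
Total addresses = 2^7 = 128
Usable = total - 2 (network and broadcast)
Usable hosts: 126


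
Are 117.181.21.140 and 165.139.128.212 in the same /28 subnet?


Mask: 255.255.255.240
117.181.21.140 AND mask = 117.181.21.128
165.139.128.212 AND mask = 165.139.128.208
No, different subnets (117.181.21.128 vs 165.139.128.208)


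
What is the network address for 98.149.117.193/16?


IP:   01100010.10010101.01110101.11000001
Mask: 11111111.11111111.00000000.00000000
AND operation:
Net:  01100010.10010101.00000000.00000000
Network: 98.149.0.0/16


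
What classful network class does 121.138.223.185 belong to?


First octet: 121
Binary: 01111001
0xxxxxxx -> Class A (1-126)
Class A, default mask 255.0.0.0 (/8)


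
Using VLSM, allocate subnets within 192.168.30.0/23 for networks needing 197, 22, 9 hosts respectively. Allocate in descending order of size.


197 hosts -> /24 (254 usable): 192.168.30.0/24
22 hosts -> /27 (30 usable): 192.168.31.0/27
9 hosts -> /28 (14 usable): 192.168.31.32/28
Allocation: 192.168.30.0/24 (197 hosts, 254 usable); 192.168.31.0/27 (22 hosts, 30 usable); 192.168.31.32/28 (9 hosts, 14 usable)


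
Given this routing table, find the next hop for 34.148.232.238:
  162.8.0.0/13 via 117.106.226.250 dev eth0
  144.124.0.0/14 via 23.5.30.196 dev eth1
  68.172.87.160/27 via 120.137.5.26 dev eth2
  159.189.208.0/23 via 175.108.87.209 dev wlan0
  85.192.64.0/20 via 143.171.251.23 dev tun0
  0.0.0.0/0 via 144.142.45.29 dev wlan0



Longest prefix match for 34.148.232.238:
  /13 162.8.0.0: no
  /14 144.124.0.0: no
  /27 68.172.87.160: no
  /23 159.189.208.0: no
  /20 85.192.64.0: no
  /0 0.0.0.0: MATCH
Selected: next-hop 144.142.45.29 via wlan0 (matched /0)


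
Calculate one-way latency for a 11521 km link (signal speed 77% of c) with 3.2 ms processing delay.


Speed = 0.77 * 3e5 km/s = 231000 km/s
Propagation delay = 11521 / 231000 = 0.0499 s = 49.8745 ms
Processing delay = 3.2 ms
Total one-way latency = 53.0745 ms


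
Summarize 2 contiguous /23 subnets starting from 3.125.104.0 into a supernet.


Original prefix: /23
Number of subnets: 2 = 2^1
New prefix = 23 - 1 = 22
Supernet: 3.125.104.0/22


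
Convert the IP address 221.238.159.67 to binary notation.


221 = 11011101
238 = 11101110
159 = 10011111
67 = 01000011
Binary: 11011101.11101110.10011111.01000011


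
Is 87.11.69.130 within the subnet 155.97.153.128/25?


Subnet network: 155.97.153.128
Test IP AND mask: 87.11.69.128
No, 87.11.69.130 is not in 155.97.153.128/25


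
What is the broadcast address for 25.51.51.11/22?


Network: 25.51.48.0/22
Host bits = 10
Set all host bits to 1:
Broadcast: 25.51.51.255


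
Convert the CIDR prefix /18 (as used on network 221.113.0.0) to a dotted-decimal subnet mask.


/18 means 18 network bits, 14 host bits
Binary: 11111111111111111100000000000000
Mask: 255.255.192.0


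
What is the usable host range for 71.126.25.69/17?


Network: 71.126.0.0
Broadcast: 71.126.127.255
First usable = network + 1
Last usable = broadcast - 1
Range: 71.126.0.1 to 71.126.127.254


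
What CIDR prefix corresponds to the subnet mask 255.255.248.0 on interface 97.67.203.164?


Binary: 11111111.11111111.11111000.00000000
Count leading 1s
Prefix: /21


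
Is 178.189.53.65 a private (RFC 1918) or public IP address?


RFC 1918 private ranges:
  10.0.0.0/8 (10.0.0.0 - 10.255.255.255)
  172.16.0.0/12 (172.16.0.0 - 172.31.255.255)
  192.168.0.0/16 (192.168.0.0 - 192.168.255.255)
Public (not in any RFC 1918 range)


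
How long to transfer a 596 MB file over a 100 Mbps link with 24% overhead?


Effective throughput = 100 * (1 - 24/100) = 76 Mbps
File size in Mb = 596 * 8 = 4768 Mb
Time = 4768 / 76
Time = 62.7368 seconds


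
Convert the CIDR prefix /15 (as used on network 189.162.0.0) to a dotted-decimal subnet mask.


/15 means 15 network bits, 17 host bits
Binary: 11111111111111100000000000000000
Mask: 255.254.0.0


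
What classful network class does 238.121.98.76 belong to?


First octet: 238
Binary: 11101110
1110xxxx -> Class D (224-239)
Class D (multicast), default mask N/A


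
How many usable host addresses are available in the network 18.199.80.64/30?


Host bits = 32 - 30 = 2
Total addresses = 2^2 = 4
Usable = total - 2 (network and broadcast)
Usable hosts: 2


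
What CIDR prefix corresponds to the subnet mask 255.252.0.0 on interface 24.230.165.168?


Binary: 11111111.11111100.00000000.00000000
Count leading 1s
Prefix: /14


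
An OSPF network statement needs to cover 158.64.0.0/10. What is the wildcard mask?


Subnet mask: 255.192.0.0
Wildcard = 255.255.255.255 - subnet mask
255 - 255 = 0
255 - 192 = 63
255 - 0 = 255
255 - 0 = 255
Wildcard: 0.63.255.255


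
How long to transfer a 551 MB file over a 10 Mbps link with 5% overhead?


Effective throughput = 10 * (1 - 5/100) = 9.5 Mbps
File size in Mb = 551 * 8 = 4408 Mb
Time = 4408 / 9.5
Time = 464 seconds


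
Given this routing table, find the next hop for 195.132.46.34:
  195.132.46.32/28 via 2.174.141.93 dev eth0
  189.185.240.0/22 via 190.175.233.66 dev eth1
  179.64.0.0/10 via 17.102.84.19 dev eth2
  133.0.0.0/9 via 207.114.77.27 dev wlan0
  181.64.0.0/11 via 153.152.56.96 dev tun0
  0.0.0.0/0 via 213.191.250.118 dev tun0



Longest prefix match for 195.132.46.34:
  /28 195.132.46.32: MATCH
  /22 189.185.240.0: no
  /10 179.64.0.0: no
  /9 133.0.0.0: no
  /11 181.64.0.0: no
  /0 0.0.0.0: MATCH
Selected: next-hop 2.174.141.93 via eth0 (matched /28)


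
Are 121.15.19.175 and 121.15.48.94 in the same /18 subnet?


Mask: 255.255.192.0
121.15.19.175 AND mask = 121.15.0.0
121.15.48.94 AND mask = 121.15.0.0
Yes, same subnet (121.15.0.0)


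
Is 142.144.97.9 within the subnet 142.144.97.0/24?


Subnet network: 142.144.97.0
Test IP AND mask: 142.144.97.0
Yes, 142.144.97.9 is in 142.144.97.0/24


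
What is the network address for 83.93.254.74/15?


IP:   01010011.01011101.11111110.01001010
Mask: 11111111.11111110.00000000.00000000
AND operation:
Net:  01010011.01011100.00000000.00000000
Network: 83.92.0.0/15


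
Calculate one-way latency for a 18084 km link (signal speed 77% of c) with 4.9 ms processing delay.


Speed = 0.77 * 3e5 km/s = 231000 km/s
Propagation delay = 18084 / 231000 = 0.0783 s = 78.2857 ms
Processing delay = 4.9 ms
Total one-way latency = 83.1857 ms


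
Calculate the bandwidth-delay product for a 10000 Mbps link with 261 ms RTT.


BDP = bandwidth * RTT
= 10000 Mbps * 261 ms
= 10000 * 1e6 * 261 / 1000 bits
= 2610000000 bits
= 326250000 bytes
= 318603.5156 KB
BDP = 2610000000 bits (326250000 bytes)


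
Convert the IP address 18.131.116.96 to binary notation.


18 = 00010010
131 = 10000011
116 = 01110100
96 = 01100000
Binary: 00010010.10000011.01110100.01100000


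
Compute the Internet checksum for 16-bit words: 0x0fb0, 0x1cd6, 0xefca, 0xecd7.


Sum all words (with carry folding):
+ 0x0fb0 = 0x0fb0
+ 0x1cd6 = 0x2c86
+ 0xefca = 0x1c51
+ 0xecd7 = 0x0929
One's complement: ~0x0929
Checksum = 0xf6d6


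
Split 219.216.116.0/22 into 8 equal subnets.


New prefix = 22 + 3 = 25
Each subnet has 128 addresses
  219.216.116.0/25
  219.216.116.128/25
  219.216.117.0/25
  219.216.117.128/25
  219.216.118.0/25
  219.216.118.128/25
  219.216.119.0/25
  219.216.119.128/25
Subnets: 219.216.116.0/25, 219.216.116.128/25, 219.216.117.0/25, 219.216.117.128/25, 219.216.118.0/25, 219.216.118.128/25, 219.216.119.0/25, 219.216.119.128/25


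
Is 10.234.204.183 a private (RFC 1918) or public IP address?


RFC 1918 private ranges:
  10.0.0.0/8 (10.0.0.0 - 10.255.255.255)
  172.16.0.0/12 (172.16.0.0 - 172.31.255.255)
  192.168.0.0/16 (192.168.0.0 - 192.168.255.255)
Private (in 10.0.0.0/8)


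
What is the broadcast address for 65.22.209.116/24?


Network: 65.22.209.0/24
Host bits = 8
Set all host bits to 1:
Broadcast: 65.22.209.255


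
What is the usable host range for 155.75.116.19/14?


Network: 155.72.0.0
Broadcast: 155.75.255.255
First usable = network + 1
Last usable = broadcast - 1
Range: 155.72.0.1 to 155.75.255.254


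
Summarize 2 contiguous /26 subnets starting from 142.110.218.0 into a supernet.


Original prefix: /26
Number of subnets: 2 = 2^1
New prefix = 26 - 1 = 25
Supernet: 142.110.218.0/25


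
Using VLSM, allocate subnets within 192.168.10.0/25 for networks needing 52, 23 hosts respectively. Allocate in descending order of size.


52 hosts -> /26 (62 usable): 192.168.10.0/26
23 hosts -> /27 (30 usable): 192.168.10.64/27
Allocation: 192.168.10.0/26 (52 hosts, 62 usable); 192.168.10.64/27 (23 hosts, 30 usable)


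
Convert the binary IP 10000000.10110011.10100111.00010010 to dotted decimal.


10000000 = 128
10110011 = 179
10100111 = 167
00010010 = 18
IP: 128.179.167.18


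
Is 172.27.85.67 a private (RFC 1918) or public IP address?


RFC 1918 private ranges:
  10.0.0.0/8 (10.0.0.0 - 10.255.255.255)
  172.16.0.0/12 (172.16.0.0 - 172.31.255.255)
  192.168.0.0/16 (192.168.0.0 - 192.168.255.255)
Private (in 172.16.0.0/12)


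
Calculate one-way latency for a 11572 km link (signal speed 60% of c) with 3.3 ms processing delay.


Speed = 0.6 * 3e5 km/s = 180000 km/s
Propagation delay = 11572 / 180000 = 0.0643 s = 64.2889 ms
Processing delay = 3.3 ms
Total one-way latency = 67.5889 ms


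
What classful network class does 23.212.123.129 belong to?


First octet: 23
Binary: 00010111
0xxxxxxx -> Class A (1-126)
Class A, default mask 255.0.0.0 (/8)


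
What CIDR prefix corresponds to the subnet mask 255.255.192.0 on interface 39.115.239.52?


Binary: 11111111.11111111.11000000.00000000
Count leading 1s
Prefix: /18


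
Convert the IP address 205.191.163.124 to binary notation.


205 = 11001101
191 = 10111111
163 = 10100011
124 = 01111100
Binary: 11001101.10111111.10100011.01111100


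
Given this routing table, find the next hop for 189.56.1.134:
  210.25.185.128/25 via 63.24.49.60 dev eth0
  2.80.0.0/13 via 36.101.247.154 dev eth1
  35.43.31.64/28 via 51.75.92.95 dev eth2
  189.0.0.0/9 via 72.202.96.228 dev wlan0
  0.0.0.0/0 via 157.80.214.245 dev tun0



Longest prefix match for 189.56.1.134:
  /25 210.25.185.128: no
  /13 2.80.0.0: no
  /28 35.43.31.64: no
  /9 189.0.0.0: MATCH
  /0 0.0.0.0: MATCH
Selected: next-hop 72.202.96.228 via wlan0 (matched /9)


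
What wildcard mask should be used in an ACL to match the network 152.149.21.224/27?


Subnet mask: 255.255.255.224
Wildcard = 255.255.255.255 - subnet mask
255 - 255 = 0
255 - 255 = 0
255 - 255 = 0
255 - 224 = 31
Wildcard: 0.0.0.31


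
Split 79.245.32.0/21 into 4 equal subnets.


New prefix = 21 + 2 = 23
Each subnet has 512 addresses
  79.245.32.0/23
  79.245.34.0/23
  79.245.36.0/23
  79.245.38.0/23
Subnets: 79.245.32.0/23, 79.245.34.0/23, 79.245.36.0/23, 79.245.38.0/23


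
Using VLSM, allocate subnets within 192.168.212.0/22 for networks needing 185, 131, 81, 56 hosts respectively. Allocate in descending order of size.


185 hosts -> /24 (254 usable): 192.168.212.0/24
131 hosts -> /24 (254 usable): 192.168.213.0/24
81 hosts -> /25 (126 usable): 192.168.214.0/25
56 hosts -> /26 (62 usable): 192.168.214.128/26
Allocation: 192.168.212.0/24 (185 hosts, 254 usable); 192.168.213.0/24 (131 hosts, 254 usable); 192.168.214.0/25 (81 hosts, 126 usable); 192.168.214.128/26 (56 hosts, 62 usable)


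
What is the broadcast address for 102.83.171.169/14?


Network: 102.80.0.0/14
Host bits = 18
Set all host bits to 1:
Broadcast: 102.83.255.255


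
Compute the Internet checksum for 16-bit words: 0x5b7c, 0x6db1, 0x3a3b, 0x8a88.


Sum all words (with carry folding):
+ 0x5b7c = 0x5b7c
+ 0x6db1 = 0xc92d
+ 0x3a3b = 0x0369
+ 0x8a88 = 0x8df1
One's complement: ~0x8df1
Checksum = 0x720e


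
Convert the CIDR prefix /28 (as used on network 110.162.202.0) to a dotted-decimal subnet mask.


/28 means 28 network bits, 4 host bits
Binary: 11111111111111111111111111110000
Mask: 255.255.255.240


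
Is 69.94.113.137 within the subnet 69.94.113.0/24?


Subnet network: 69.94.113.0
Test IP AND mask: 69.94.113.0
Yes, 69.94.113.137 is in 69.94.113.0/24


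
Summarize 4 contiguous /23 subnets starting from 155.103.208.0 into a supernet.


Original prefix: /23
Number of subnets: 4 = 2^2
New prefix = 23 - 2 = 21
Supernet: 155.103.208.0/21


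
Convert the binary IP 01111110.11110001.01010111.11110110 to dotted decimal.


01111110 = 126
11110001 = 241
01010111 = 87
11110110 = 246
IP: 126.241.87.246


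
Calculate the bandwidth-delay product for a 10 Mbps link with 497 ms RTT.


BDP = bandwidth * RTT
= 10 Mbps * 497 ms
= 10 * 1e6 * 497 / 1000 bits
= 4970000 bits
= 621250 bytes
= 606.6895 KB
BDP = 4970000 bits (621250 bytes)


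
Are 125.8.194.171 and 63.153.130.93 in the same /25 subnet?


Mask: 255.255.255.128
125.8.194.171 AND mask = 125.8.194.128
63.153.130.93 AND mask = 63.153.130.0
No, different subnets (125.8.194.128 vs 63.153.130.0)


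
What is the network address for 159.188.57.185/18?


IP:   10011111.10111100.00111001.10111001
Mask: 11111111.11111111.11000000.00000000
AND operation:
Net:  10011111.10111100.00000000.00000000
Network: 159.188.0.0/18


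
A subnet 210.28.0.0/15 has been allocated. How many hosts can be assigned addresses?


Host bits = 32 - 15 = 17
Total addresses = 2^17 = 131072
Usable = total - 2 (network and broadcast)
Usable hosts: 131070


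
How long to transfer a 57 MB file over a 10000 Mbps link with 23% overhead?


Effective throughput = 10000 * (1 - 23/100) = 7700 Mbps
File size in Mb = 57 * 8 = 456 Mb
Time = 456 / 7700
Time = 0.0592 seconds


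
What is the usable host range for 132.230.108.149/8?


Network: 132.0.0.0
Broadcast: 132.255.255.255
First usable = network + 1
Last usable = broadcast - 1
Range: 132.0.0.1 to 132.255.255.254


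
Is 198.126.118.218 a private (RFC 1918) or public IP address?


RFC 1918 private ranges:
  10.0.0.0/8 (10.0.0.0 - 10.255.255.255)
  172.16.0.0/12 (172.16.0.0 - 172.31.255.255)
  192.168.0.0/16 (192.168.0.0 - 192.168.255.255)
Public (not in any RFC 1918 range)


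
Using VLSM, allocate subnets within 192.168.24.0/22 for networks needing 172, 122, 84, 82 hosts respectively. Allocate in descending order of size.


172 hosts -> /24 (254 usable): 192.168.24.0/24
122 hosts -> /25 (126 usable): 192.168.25.0/25
84 hosts -> /25 (126 usable): 192.168.25.128/25
82 hosts -> /25 (126 usable): 192.168.26.0/25
Allocation: 192.168.24.0/24 (172 hosts, 254 usable); 192.168.25.0/25 (122 hosts, 126 usable); 192.168.25.128/25 (84 hosts, 126 usable); 192.168.26.0/25 (82 hosts, 126 usable)


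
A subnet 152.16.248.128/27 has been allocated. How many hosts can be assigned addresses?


Host bits = 32 - 27 = 5
Total addresses = 2^5 = 32
Usable = total - 2 (network and broadcast)
Usable hosts: 30


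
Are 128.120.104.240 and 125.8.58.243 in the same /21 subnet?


Mask: 255.255.248.0
128.120.104.240 AND mask = 128.120.104.0
125.8.58.243 AND mask = 125.8.56.0
No, different subnets (128.120.104.0 vs 125.8.56.0)


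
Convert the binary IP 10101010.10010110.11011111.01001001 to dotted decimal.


10101010 = 170
10010110 = 150
11011111 = 223
01001001 = 73
IP: 170.150.223.73


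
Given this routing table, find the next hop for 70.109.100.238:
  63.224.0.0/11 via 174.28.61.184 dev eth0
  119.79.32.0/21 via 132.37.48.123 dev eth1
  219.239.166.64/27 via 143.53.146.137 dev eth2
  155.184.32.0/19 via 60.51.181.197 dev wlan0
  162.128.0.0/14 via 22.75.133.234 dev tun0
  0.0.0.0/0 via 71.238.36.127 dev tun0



Longest prefix match for 70.109.100.238:
  /11 63.224.0.0: no
  /21 119.79.32.0: no
  /27 219.239.166.64: no
  /19 155.184.32.0: no
  /14 162.128.0.0: no
  /0 0.0.0.0: MATCH
Selected: next-hop 71.238.36.127 via tun0 (matched /0)


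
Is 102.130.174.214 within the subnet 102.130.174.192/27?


Subnet network: 102.130.174.192
Test IP AND mask: 102.130.174.192
Yes, 102.130.174.214 is in 102.130.174.192/27


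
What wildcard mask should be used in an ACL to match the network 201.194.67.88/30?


Subnet mask: 255.255.255.252
Wildcard = 255.255.255.255 - subnet mask
255 - 255 = 0
255 - 255 = 0
255 - 255 = 0
255 - 252 = 3
Wildcard: 0.0.0.3


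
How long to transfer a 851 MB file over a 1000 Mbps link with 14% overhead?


Effective throughput = 1000 * (1 - 14/100) = 860 Mbps
File size in Mb = 851 * 8 = 6808 Mb
Time = 6808 / 860
Time = 7.9163 seconds


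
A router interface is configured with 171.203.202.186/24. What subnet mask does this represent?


/24 means 24 network bits, 8 host bits
Binary: 11111111111111111111111100000000
Mask: 255.255.255.0


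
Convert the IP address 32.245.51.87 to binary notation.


32 = 00100000
245 = 11110101
51 = 00110011
87 = 01010111
Binary: 00100000.11110101.00110011.01010111


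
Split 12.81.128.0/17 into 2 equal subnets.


New prefix = 17 + 1 = 18
Each subnet has 16384 addresses
  12.81.128.0/18
  12.81.192.0/18
Subnets: 12.81.128.0/18, 12.81.192.0/18


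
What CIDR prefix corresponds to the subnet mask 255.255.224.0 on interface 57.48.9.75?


Binary: 11111111.11111111.11100000.00000000
Count leading 1s
Prefix: /19


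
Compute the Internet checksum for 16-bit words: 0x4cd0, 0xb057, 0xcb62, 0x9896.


Sum all words (with carry folding):
+ 0x4cd0 = 0x4cd0
+ 0xb057 = 0xfd27
+ 0xcb62 = 0xc88a
+ 0x9896 = 0x6121
One's complement: ~0x6121
Checksum = 0x9ede


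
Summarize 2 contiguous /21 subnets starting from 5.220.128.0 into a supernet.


Original prefix: /21
Number of subnets: 2 = 2^1
New prefix = 21 - 1 = 20
Supernet: 5.220.128.0/20


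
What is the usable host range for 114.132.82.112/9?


Network: 114.128.0.0
Broadcast: 114.255.255.255
First usable = network + 1
Last usable = broadcast - 1
Range: 114.128.0.1 to 114.255.255.254


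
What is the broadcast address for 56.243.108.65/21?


Network: 56.243.104.0/21
Host bits = 11
Set all host bits to 1:
Broadcast: 56.243.111.255


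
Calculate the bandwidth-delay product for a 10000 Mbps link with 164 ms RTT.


BDP = bandwidth * RTT
= 10000 Mbps * 164 ms
= 10000 * 1e6 * 164 / 1000 bits
= 1640000000 bits
= 205000000 bytes
= 200195.3125 KB
BDP = 1640000000 bits (205000000 bytes)


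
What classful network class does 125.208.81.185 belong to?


First octet: 125
Binary: 01111101
0xxxxxxx -> Class A (1-126)
Class A, default mask 255.0.0.0 (/8)


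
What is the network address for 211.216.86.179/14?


IP:   11010011.11011000.01010110.10110011
Mask: 11111111.11111100.00000000.00000000
AND operation:
Net:  11010011.11011000.00000000.00000000
Network: 211.216.0.0/14


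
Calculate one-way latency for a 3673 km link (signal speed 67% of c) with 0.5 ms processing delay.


Speed = 0.67 * 3e5 km/s = 201000 km/s
Propagation delay = 3673 / 201000 = 0.0183 s = 18.2736 ms
Processing delay = 0.5 ms
Total one-way latency = 18.7736 ms


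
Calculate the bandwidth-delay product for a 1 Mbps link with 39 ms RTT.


BDP = bandwidth * RTT
= 1 Mbps * 39 ms
= 1 * 1e6 * 39 / 1000 bits
= 39000 bits
= 4875 bytes
= 4.7607 KB
BDP = 39000 bits (4875 bytes)


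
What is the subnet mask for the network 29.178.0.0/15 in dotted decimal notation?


/15 means 15 network bits, 17 host bits
Binary: 11111111111111100000000000000000
Mask: 255.254.0.0


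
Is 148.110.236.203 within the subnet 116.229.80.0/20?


Subnet network: 116.229.80.0
Test IP AND mask: 148.110.224.0
No, 148.110.236.203 is not in 116.229.80.0/20


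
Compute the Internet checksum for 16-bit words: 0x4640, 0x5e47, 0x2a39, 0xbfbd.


Sum all words (with carry folding):
+ 0x4640 = 0x4640
+ 0x5e47 = 0xa487
+ 0x2a39 = 0xcec0
+ 0xbfbd = 0x8e7e
One's complement: ~0x8e7e
Checksum = 0x7181


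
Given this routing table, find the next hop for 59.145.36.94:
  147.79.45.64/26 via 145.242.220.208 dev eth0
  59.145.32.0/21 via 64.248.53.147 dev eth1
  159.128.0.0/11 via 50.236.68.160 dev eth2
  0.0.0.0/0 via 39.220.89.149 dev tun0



Longest prefix match for 59.145.36.94:
  /26 147.79.45.64: no
  /21 59.145.32.0: MATCH
  /11 159.128.0.0: no
  /0 0.0.0.0: MATCH
Selected: next-hop 64.248.53.147 via eth1 (matched /21)


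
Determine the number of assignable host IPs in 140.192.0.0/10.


Host bits = 32 - 10 = 22
Total addresses = 2^22 = 4194304
Usable = total - 2 (network and broadcast)
Usable hosts: 4194302


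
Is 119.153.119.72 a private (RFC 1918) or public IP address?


RFC 1918 private ranges:
  10.0.0.0/8 (10.0.0.0 - 10.255.255.255)
  172.16.0.0/12 (172.16.0.0 - 172.31.255.255)
  192.168.0.0/16 (192.168.0.0 - 192.168.255.255)
Public (not in any RFC 1918 range)


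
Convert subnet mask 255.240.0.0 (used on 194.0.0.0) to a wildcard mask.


Subnet mask: 255.240.0.0
Wildcard = 255.255.255.255 - subnet mask
255 - 255 = 0
255 - 240 = 15
255 - 0 = 255
255 - 0 = 255
Wildcard: 0.15.255.255


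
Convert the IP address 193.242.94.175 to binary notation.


193 = 11000001
242 = 11110010
94 = 01011110
175 = 10101111
Binary: 11000001.11110010.01011110.10101111


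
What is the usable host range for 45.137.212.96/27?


Network: 45.137.212.96
Broadcast: 45.137.212.127
First usable = network + 1
Last usable = broadcast - 1
Range: 45.137.212.97 to 45.137.212.126


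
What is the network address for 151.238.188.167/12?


IP:   10010111.11101110.10111100.10100111
Mask: 11111111.11110000.00000000.00000000
AND operation:
Net:  10010111.11100000.00000000.00000000
Network: 151.224.0.0/12


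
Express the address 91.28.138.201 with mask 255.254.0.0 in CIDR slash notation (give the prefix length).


Binary: 11111111.11111110.00000000.00000000
Count leading 1s
Prefix: /15


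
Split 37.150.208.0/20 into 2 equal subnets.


New prefix = 20 + 1 = 21
Each subnet has 2048 addresses
  37.150.208.0/21
  37.150.216.0/21
Subnets: 37.150.208.0/21, 37.150.216.0/21


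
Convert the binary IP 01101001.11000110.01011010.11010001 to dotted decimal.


01101001 = 105
11000110 = 198
01011010 = 90
11010001 = 209
IP: 105.198.90.209


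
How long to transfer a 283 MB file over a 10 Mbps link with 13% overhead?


Effective throughput = 10 * (1 - 13/100) = 8.7 Mbps
File size in Mb = 283 * 8 = 2264 Mb
Time = 2264 / 8.7
Time = 260.2299 seconds


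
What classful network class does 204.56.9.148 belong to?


First octet: 204
Binary: 11001100
110xxxxx -> Class C (192-223)
Class C, default mask 255.255.255.0 (/24)


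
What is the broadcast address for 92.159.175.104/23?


Network: 92.159.174.0/23
Host bits = 9
Set all host bits to 1:
Broadcast: 92.159.175.255


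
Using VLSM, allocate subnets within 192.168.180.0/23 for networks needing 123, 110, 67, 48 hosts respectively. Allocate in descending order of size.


123 hosts -> /25 (126 usable): 192.168.180.0/25
110 hosts -> /25 (126 usable): 192.168.180.128/25
67 hosts -> /25 (126 usable): 192.168.181.0/25
48 hosts -> /26 (62 usable): 192.168.181.128/26
Allocation: 192.168.180.0/25 (123 hosts, 126 usable); 192.168.180.128/25 (110 hosts, 126 usable); 192.168.181.0/25 (67 hosts, 126 usable); 192.168.181.128/26 (48 hosts, 62 usable)


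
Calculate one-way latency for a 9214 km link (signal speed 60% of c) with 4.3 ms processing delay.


Speed = 0.6 * 3e5 km/s = 180000 km/s
Propagation delay = 9214 / 180000 = 0.0512 s = 51.1889 ms
Processing delay = 4.3 ms
Total one-way latency = 55.4889 ms


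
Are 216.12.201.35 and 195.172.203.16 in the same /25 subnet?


Mask: 255.255.255.128
216.12.201.35 AND mask = 216.12.201.0
195.172.203.16 AND mask = 195.172.203.0
No, different subnets (216.12.201.0 vs 195.172.203.0)


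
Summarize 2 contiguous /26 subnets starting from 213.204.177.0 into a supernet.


Original prefix: /26
Number of subnets: 2 = 2^1
New prefix = 26 - 1 = 25
Supernet: 213.204.177.0/25


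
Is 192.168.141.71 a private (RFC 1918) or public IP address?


RFC 1918 private ranges:
  10.0.0.0/8 (10.0.0.0 - 10.255.255.255)
  172.16.0.0/12 (172.16.0.0 - 172.31.255.255)
  192.168.0.0/16 (192.168.0.0 - 192.168.255.255)
Private (in 192.168.0.0/16)


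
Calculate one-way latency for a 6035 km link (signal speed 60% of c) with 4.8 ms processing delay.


Speed = 0.6 * 3e5 km/s = 180000 km/s
Propagation delay = 6035 / 180000 = 0.0335 s = 33.5278 ms
Processing delay = 4.8 ms
Total one-way latency = 38.3278 ms


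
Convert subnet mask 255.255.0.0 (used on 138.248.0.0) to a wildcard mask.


Subnet mask: 255.255.0.0
Wildcard = 255.255.255.255 - subnet mask
255 - 255 = 0
255 - 255 = 0
255 - 0 = 255
255 - 0 = 255
Wildcard: 0.0.255.255


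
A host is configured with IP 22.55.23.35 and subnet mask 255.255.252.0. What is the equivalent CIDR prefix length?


Binary: 11111111.11111111.11111100.00000000
Count leading 1s
Prefix: /22


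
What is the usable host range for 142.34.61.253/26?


Network: 142.34.61.192
Broadcast: 142.34.61.255
First usable = network + 1
Last usable = broadcast - 1
Range: 142.34.61.193 to 142.34.61.254


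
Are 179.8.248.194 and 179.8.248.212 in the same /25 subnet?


Mask: 255.255.255.128
179.8.248.194 AND mask = 179.8.248.128
179.8.248.212 AND mask = 179.8.248.128
Yes, same subnet (179.8.248.128)


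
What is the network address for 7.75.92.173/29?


IP:   00000111.01001011.01011100.10101101
Mask: 11111111.11111111.11111111.11111000
AND operation:
Net:  00000111.01001011.01011100.10101000
Network: 7.75.92.168/29


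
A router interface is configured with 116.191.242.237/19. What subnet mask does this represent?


/19 means 19 network bits, 13 host bits
Binary: 11111111111111111110000000000000
Mask: 255.255.224.0


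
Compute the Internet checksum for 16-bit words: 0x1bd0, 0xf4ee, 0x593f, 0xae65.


Sum all words (with carry folding):
+ 0x1bd0 = 0x1bd0
+ 0xf4ee = 0x10bf
+ 0x593f = 0x69fe
+ 0xae65 = 0x1864
One's complement: ~0x1864
Checksum = 0xe79b


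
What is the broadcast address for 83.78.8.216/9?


Network: 83.0.0.0/9
Host bits = 23
Set all host bits to 1:
Broadcast: 83.127.255.255


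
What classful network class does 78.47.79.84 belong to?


First octet: 78
Binary: 01001110
0xxxxxxx -> Class A (1-126)
Class A, default mask 255.0.0.0 (/8)


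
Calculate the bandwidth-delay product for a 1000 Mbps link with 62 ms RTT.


BDP = bandwidth * RTT
= 1000 Mbps * 62 ms
= 1000 * 1e6 * 62 / 1000 bits
= 62000000 bits
= 7750000 bytes
= 7568.3594 KB
BDP = 62000000 bits (7750000 bytes)


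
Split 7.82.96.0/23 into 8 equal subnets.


New prefix = 23 + 3 = 26
Each subnet has 64 addresses
  7.82.96.0/26
  7.82.96.64/26
  7.82.96.128/26
  7.82.96.192/26
  7.82.97.0/26
  7.82.97.64/26
  7.82.97.128/26
  7.82.97.192/26
Subnets: 7.82.96.0/26, 7.82.96.64/26, 7.82.96.128/26, 7.82.96.192/26, 7.82.97.0/26, 7.82.97.64/26, 7.82.97.128/26, 7.82.97.192/26


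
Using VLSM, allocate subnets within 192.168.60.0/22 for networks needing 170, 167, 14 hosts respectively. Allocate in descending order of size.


170 hosts -> /24 (254 usable): 192.168.60.0/24
167 hosts -> /24 (254 usable): 192.168.61.0/24
14 hosts -> /28 (14 usable): 192.168.62.0/28
Allocation: 192.168.60.0/24 (170 hosts, 254 usable); 192.168.61.0/24 (167 hosts, 254 usable); 192.168.62.0/28 (14 hosts, 14 usable)


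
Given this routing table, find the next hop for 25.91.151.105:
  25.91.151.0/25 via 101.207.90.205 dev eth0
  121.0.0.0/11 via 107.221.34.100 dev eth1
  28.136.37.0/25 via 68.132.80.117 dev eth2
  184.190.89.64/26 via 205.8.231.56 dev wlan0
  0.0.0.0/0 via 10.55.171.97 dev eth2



Longest prefix match for 25.91.151.105:
  /25 25.91.151.0: MATCH
  /11 121.0.0.0: no
  /25 28.136.37.0: no
  /26 184.190.89.64: no
  /0 0.0.0.0: MATCH
Selected: next-hop 101.207.90.205 via eth0 (matched /25)


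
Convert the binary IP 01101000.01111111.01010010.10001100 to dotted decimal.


01101000 = 104
01111111 = 127
01010010 = 82
10001100 = 140
IP: 104.127.82.140


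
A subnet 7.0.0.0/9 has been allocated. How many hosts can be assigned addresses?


Host bits = 32 - 9 = 23
Total addresses = 2^23 = 8388608
Usable = total - 2 (network and broadcast)
Usable hosts: 8388606


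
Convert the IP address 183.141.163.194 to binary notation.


183 = 10110111
141 = 10001101
163 = 10100011
194 = 11000010
Binary: 10110111.10001101.10100011.11000010


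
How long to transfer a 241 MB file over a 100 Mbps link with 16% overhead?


Effective throughput = 100 * (1 - 16/100) = 84 Mbps
File size in Mb = 241 * 8 = 1928 Mb
Time = 1928 / 84
Time = 22.9524 seconds


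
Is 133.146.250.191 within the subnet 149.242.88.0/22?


Subnet network: 149.242.88.0
Test IP AND mask: 133.146.248.0
No, 133.146.250.191 is not in 149.242.88.0/22


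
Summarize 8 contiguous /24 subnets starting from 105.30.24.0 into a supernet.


Original prefix: /24
Number of subnets: 8 = 2^3
New prefix = 24 - 3 = 21
Supernet: 105.30.24.0/21


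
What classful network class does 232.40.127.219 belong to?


First octet: 232
Binary: 11101000
1110xxxx -> Class D (224-239)
Class D (multicast), default mask N/A


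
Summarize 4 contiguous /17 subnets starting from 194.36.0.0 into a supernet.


Original prefix: /17
Number of subnets: 4 = 2^2
New prefix = 17 - 2 = 15
Supernet: 194.36.0.0/15


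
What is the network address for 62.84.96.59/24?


IP:   00111110.01010100.01100000.00111011
Mask: 11111111.11111111.11111111.00000000
AND operation:
Net:  00111110.01010100.01100000.00000000
Network: 62.84.96.0/24


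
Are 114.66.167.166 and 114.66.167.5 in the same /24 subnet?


Mask: 255.255.255.0
114.66.167.166 AND mask = 114.66.167.0
114.66.167.5 AND mask = 114.66.167.0
Yes, same subnet (114.66.167.0)


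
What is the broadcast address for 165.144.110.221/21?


Network: 165.144.104.0/21
Host bits = 11
Set all host bits to 1:
Broadcast: 165.144.111.255


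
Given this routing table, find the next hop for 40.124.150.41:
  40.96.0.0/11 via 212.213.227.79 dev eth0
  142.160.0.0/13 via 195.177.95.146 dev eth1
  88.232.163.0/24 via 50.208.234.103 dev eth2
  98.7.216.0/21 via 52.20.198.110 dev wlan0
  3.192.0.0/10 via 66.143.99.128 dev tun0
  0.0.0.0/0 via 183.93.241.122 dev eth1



Longest prefix match for 40.124.150.41:
  /11 40.96.0.0: MATCH
  /13 142.160.0.0: no
  /24 88.232.163.0: no
  /21 98.7.216.0: no
  /10 3.192.0.0: no
  /0 0.0.0.0: MATCH
Selected: next-hop 212.213.227.79 via eth0 (matched /11)


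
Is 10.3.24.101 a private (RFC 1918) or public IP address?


RFC 1918 private ranges:
  10.0.0.0/8 (10.0.0.0 - 10.255.255.255)
  172.16.0.0/12 (172.16.0.0 - 172.31.255.255)
  192.168.0.0/16 (192.168.0.0 - 192.168.255.255)
Private (in 10.0.0.0/8)


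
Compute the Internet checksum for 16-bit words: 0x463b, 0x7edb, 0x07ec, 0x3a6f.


Sum all words (with carry folding):
+ 0x463b = 0x463b
+ 0x7edb = 0xc516
+ 0x07ec = 0xcd02
+ 0x3a6f = 0x0772
One's complement: ~0x0772
Checksum = 0xf88d


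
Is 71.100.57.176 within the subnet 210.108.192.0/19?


Subnet network: 210.108.192.0
Test IP AND mask: 71.100.32.0
No, 71.100.57.176 is not in 210.108.192.0/19


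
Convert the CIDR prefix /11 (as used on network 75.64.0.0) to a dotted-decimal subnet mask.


/11 means 11 network bits, 21 host bits
Binary: 11111111111000000000000000000000
Mask: 255.224.0.0


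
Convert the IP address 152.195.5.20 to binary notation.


152 = 10011000
195 = 11000011
5 = 00000101
20 = 00010100
Binary: 10011000.11000011.00000101.00010100


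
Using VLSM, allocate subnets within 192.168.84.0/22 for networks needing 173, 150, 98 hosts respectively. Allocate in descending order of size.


173 hosts -> /24 (254 usable): 192.168.84.0/24
150 hosts -> /24 (254 usable): 192.168.85.0/24
98 hosts -> /25 (126 usable): 192.168.86.0/25
Allocation: 192.168.84.0/24 (173 hosts, 254 usable); 192.168.85.0/24 (150 hosts, 254 usable); 192.168.86.0/25 (98 hosts, 126 usable)


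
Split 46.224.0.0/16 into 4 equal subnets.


New prefix = 16 + 2 = 18
Each subnet has 16384 addresses
  46.224.0.0/18
  46.224.64.0/18
  46.224.128.0/18
  46.224.192.0/18
Subnets: 46.224.0.0/18, 46.224.64.0/18, 46.224.128.0/18, 46.224.192.0/18


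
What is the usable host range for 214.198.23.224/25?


Network: 214.198.23.128
Broadcast: 214.198.23.255
First usable = network + 1
Last usable = broadcast - 1
Range: 214.198.23.129 to 214.198.23.254


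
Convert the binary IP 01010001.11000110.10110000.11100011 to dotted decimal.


01010001 = 81
11000110 = 198
10110000 = 176
11100011 = 227
IP: 81.198.176.227


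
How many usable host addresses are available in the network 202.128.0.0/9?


Host bits = 32 - 9 = 23
Total addresses = 2^23 = 8388608
Usable = total - 2 (network and broadcast)
Usable hosts: 8388606


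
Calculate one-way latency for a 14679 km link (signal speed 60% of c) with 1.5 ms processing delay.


Speed = 0.6 * 3e5 km/s = 180000 km/s
Propagation delay = 14679 / 180000 = 0.0815 s = 81.55 ms
Processing delay = 1.5 ms
Total one-way latency = 83.05 ms


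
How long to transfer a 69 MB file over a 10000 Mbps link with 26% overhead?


Effective throughput = 10000 * (1 - 26/100) = 7400 Mbps
File size in Mb = 69 * 8 = 552 Mb
Time = 552 / 7400
Time = 0.0746 seconds


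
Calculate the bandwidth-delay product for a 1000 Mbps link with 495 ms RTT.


BDP = bandwidth * RTT
= 1000 Mbps * 495 ms
= 1000 * 1e6 * 495 / 1000 bits
= 495000000 bits
= 61875000 bytes
= 60424.8047 KB
BDP = 495000000 bits (61875000 bytes)


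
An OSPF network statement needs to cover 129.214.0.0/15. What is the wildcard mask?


Subnet mask: 255.254.0.0
Wildcard = 255.255.255.255 - subnet mask
255 - 255 = 0
255 - 254 = 1
255 - 0 = 255
255 - 0 = 255
Wildcard: 0.1.255.255


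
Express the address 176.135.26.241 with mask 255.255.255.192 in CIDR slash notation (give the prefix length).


Binary: 11111111.11111111.11111111.11000000
Count leading 1s
Prefix: /26


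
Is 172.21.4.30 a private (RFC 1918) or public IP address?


RFC 1918 private ranges:
  10.0.0.0/8 (10.0.0.0 - 10.255.255.255)
  172.16.0.0/12 (172.16.0.0 - 172.31.255.255)
  192.168.0.0/16 (192.168.0.0 - 192.168.255.255)
Private (in 172.16.0.0/12)


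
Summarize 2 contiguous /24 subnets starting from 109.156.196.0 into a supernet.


Original prefix: /24
Number of subnets: 2 = 2^1
New prefix = 24 - 1 = 23
Supernet: 109.156.196.0/23


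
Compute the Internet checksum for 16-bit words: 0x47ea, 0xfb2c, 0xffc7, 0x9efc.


Sum all words (with carry folding):
+ 0x47ea = 0x47ea
+ 0xfb2c = 0x4317
+ 0xffc7 = 0x42df
+ 0x9efc = 0xe1db
One's complement: ~0xe1db
Checksum = 0x1e24


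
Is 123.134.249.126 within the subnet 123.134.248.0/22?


Subnet network: 123.134.248.0
Test IP AND mask: 123.134.248.0
Yes, 123.134.249.126 is in 123.134.248.0/22


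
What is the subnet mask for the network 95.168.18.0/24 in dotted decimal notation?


/24 means 24 network bits, 8 host bits
Binary: 11111111111111111111111100000000
Mask: 255.255.255.0


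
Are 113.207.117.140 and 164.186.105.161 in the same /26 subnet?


Mask: 255.255.255.192
113.207.117.140 AND mask = 113.207.117.128
164.186.105.161 AND mask = 164.186.105.128
No, different subnets (113.207.117.128 vs 164.186.105.128)


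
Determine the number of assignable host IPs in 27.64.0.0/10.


Host bits = 32 - 10 = 22
Total addresses = 2^22 = 4194304
Usable = total - 2 (network and broadcast)
Usable hosts: 4194302


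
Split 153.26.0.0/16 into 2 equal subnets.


New prefix = 16 + 1 = 17
Each subnet has 32768 addresses
  153.26.0.0/17
  153.26.128.0/17
Subnets: 153.26.0.0/17, 153.26.128.0/17


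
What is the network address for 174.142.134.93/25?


IP:   10101110.10001110.10000110.01011101
Mask: 11111111.11111111.11111111.10000000
AND operation:
Net:  10101110.10001110.10000110.00000000
Network: 174.142.134.0/25


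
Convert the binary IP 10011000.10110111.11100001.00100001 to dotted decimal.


10011000 = 152
10110111 = 183
11100001 = 225
00100001 = 33
IP: 152.183.225.33


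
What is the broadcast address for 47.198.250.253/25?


Network: 47.198.250.128/25
Host bits = 7
Set all host bits to 1:
Broadcast: 47.198.250.255


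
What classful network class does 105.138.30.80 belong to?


First octet: 105
Binary: 01101001
0xxxxxxx -> Class A (1-126)
Class A, default mask 255.0.0.0 (/8)


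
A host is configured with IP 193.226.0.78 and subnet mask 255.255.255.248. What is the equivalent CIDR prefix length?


Binary: 11111111.11111111.11111111.11111000
Count leading 1s
Prefix: /29


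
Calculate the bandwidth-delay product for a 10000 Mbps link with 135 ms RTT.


BDP = bandwidth * RTT
= 10000 Mbps * 135 ms
= 10000 * 1e6 * 135 / 1000 bits
= 1350000000 bits
= 168750000 bytes
= 164794.9219 KB
BDP = 1350000000 bits (168750000 bytes)


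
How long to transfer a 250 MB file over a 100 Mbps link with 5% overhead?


Effective throughput = 100 * (1 - 5/100) = 95 Mbps
File size in Mb = 250 * 8 = 2000 Mb
Time = 2000 / 95
Time = 21.0526 seconds


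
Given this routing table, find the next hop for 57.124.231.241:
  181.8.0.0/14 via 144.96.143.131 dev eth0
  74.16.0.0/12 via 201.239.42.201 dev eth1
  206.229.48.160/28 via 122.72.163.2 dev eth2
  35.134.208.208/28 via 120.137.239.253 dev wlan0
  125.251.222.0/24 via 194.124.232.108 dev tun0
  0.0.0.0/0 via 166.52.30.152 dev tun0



Longest prefix match for 57.124.231.241:
  /14 181.8.0.0: no
  /12 74.16.0.0: no
  /28 206.229.48.160: no
  /28 35.134.208.208: no
  /24 125.251.222.0: no
  /0 0.0.0.0: MATCH
Selected: next-hop 166.52.30.152 via tun0 (matched /0)


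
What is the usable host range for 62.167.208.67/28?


Network: 62.167.208.64
Broadcast: 62.167.208.79
First usable = network + 1
Last usable = broadcast - 1
Range: 62.167.208.65 to 62.167.208.78


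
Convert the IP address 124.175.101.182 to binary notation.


124 = 01111100
175 = 10101111
101 = 01100101
182 = 10110110
Binary: 01111100.10101111.01100101.10110110


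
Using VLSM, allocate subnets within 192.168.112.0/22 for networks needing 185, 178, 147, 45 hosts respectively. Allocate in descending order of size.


185 hosts -> /24 (254 usable): 192.168.112.0/24
178 hosts -> /24 (254 usable): 192.168.113.0/24
147 hosts -> /24 (254 usable): 192.168.114.0/24
45 hosts -> /26 (62 usable): 192.168.115.0/26
Allocation: 192.168.112.0/24 (185 hosts, 254 usable); 192.168.113.0/24 (178 hosts, 254 usable); 192.168.114.0/24 (147 hosts, 254 usable); 192.168.115.0/26 (45 hosts, 62 usable)


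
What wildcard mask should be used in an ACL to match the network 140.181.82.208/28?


Subnet mask: 255.255.255.240
Wildcard = 255.255.255.255 - subnet mask
255 - 255 = 0
255 - 255 = 0
255 - 255 = 0
255 - 240 = 15
Wildcard: 0.0.0.15
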